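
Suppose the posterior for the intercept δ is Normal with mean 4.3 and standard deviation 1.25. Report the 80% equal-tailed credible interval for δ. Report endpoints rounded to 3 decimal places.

[2.698, 5.902]

The posterior is symmetric, so the 80% equal-tailed interval is δ = 4.3 ± z·1.25 with z = 1.282.
Half-width: 1.282 × 1.25 = 1.602.
4.3 − 1.602 = 2.698; 4.3 + 1.602 = 5.902.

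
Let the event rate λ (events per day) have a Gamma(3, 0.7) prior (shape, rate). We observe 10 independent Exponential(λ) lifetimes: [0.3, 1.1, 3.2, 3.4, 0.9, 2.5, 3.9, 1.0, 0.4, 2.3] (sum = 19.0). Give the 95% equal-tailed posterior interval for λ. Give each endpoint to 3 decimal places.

[0.351, 1.064]

Posterior: Gamma(3+10, 0.7+19.0) = Gamma(13, 19.7) (shape, rate).
Equal-tailed 95% interval: Gamma(13, 19.7) quantiles at 0.025 and 0.975.
Posterior mean ≈ 0.660, SD ≈ 0.183; a Normal approximation gives roughly [0.301, 1.019].
Exact: lower = 0.351; upper = 1.064.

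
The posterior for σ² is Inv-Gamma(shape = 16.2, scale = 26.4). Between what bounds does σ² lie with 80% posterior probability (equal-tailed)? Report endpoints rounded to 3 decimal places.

Inverse-Gamma(16.2, 26.4) quantiles: F⁻¹(0.1) and F⁻¹(0.9).
Equivalently, 1/σ² ~ Gamma(16.2, rate = 26.4); invert its 0.9 and 0.1 quantiles.
Posterior mean ≈ 1.737, SD ≈ 0.461; a Normal approximation gives roughly [1.146, 2.328].
Exact: lower = 1.227; upper = 2.336.

[1.227, 2.336]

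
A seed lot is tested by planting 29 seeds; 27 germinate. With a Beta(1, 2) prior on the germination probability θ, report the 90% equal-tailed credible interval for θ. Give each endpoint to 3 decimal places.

[0.768, 0.955]

Posterior: Beta(1+27, 2+2) = Beta(28, 4).
Equal-tailed 90% interval: the 0.05 and 0.95 quantiles of Beta(28, 4).
Posterior mean ≈ 0.875, SD ≈ 0.058; a Normal approximation gives roughly [0.780, 0.970].
Exact: F⁻¹(0.05) = 0.768; F⁻¹(0.95) = 0.955.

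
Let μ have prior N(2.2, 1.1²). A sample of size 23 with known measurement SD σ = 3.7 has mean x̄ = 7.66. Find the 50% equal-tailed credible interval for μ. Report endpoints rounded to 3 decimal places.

Posterior precision = 1/1.1² + 23/3.7² = 0.8264 + 1.6801 = 2.5065, so posterior SD = 0.6316.
Posterior mean = (2.2/1.1² + 23·7.66/3.7²) / 2.5065 = 5.8597.
Interval: 5.8597 ± 0.674 × 0.6316 → [5.434, 6.286].

[5.434, 6.286]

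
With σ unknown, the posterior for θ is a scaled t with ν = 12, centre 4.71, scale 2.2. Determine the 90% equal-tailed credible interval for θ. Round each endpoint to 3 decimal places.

[0.789, 8.631]

The t_12 distribution is symmetric; the 90% interval is 4.71 ± t·2.2 with t_{0.95,12} = 1.782.
Half-width: 1.782 × 2.2 = 3.921.
4.71 − 3.921 = 0.789; 4.71 + 3.921 = 8.631.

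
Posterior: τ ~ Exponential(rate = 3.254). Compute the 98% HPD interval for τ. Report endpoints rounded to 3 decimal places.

The exponential density is strictly decreasing on [0, ∞), so the HPD interval is anchored at 0: [0, q] with P(τ ≤ q) = 0.98.
q = −ln(1 − 0.98) / 3.254 = 3.9120 / 3.254 = 1.202.

[0.000, 1.202]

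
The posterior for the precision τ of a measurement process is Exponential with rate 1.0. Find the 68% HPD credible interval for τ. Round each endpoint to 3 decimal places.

[0.000, 1.139]

The exponential density is strictly decreasing on [0, ∞), so the HPD interval is anchored at 0: [0, q] with P(τ ≤ q) = 0.68.
q = −ln(1 − 0.68) / 1.0 = 1.1394 / 1.0 = 1.139.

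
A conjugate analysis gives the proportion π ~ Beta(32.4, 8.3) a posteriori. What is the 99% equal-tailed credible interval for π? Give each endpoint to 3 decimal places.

Posterior: Beta(32.4, 8.3).
Equal-tailed 99% interval: the 0.005 and 0.995 quantiles of Beta(32.4, 8.3).
Posterior mean ≈ 0.796, SD ≈ 0.062; a Normal approximation gives roughly [0.635, 0.957].
Exact: F⁻¹(0.005) = 0.612; F⁻¹(0.995) = 0.927.

[0.612, 0.927]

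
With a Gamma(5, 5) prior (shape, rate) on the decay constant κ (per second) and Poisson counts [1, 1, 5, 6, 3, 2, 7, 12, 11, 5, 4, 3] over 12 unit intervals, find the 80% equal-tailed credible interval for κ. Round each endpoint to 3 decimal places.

Posterior: Gamma(5+60, 5+12) = Gamma(65, 17) (shape, rate).
Equal-tailed 80% interval: Gamma(65, 17) quantiles at 0.1 and 0.9.
Posterior mean ≈ 3.824, SD ≈ 0.474; a Normal approximation gives roughly [3.216, 4.431].
Exact: lower = 3.230; upper = 4.443.

[3.230, 4.443]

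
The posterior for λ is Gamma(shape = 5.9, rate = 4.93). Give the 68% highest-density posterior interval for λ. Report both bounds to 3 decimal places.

The posterior is unimodal and skewed, so the HPD interval has equal density at both endpoints and is the shortest 68% interval.
Solving f(0.606) = f(1.520) with F(1.520) − F(0.606) = 0.68 gives [0.606, 1.520].
For comparison, the equal-tailed interval is [0.720, 1.672]; the HPD is narrower and shifted toward the mode.

[0.606, 1.520]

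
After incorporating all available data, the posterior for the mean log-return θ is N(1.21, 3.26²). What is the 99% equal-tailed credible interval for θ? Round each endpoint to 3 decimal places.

[-7.187, 9.607]

The posterior is symmetric, so the 99% equal-tailed interval is θ = 1.21 ± z·3.26 with z = 2.576.
Half-width: 2.576 × 3.26 = 8.397.
1.21 − 8.397 = -7.187; 1.21 + 8.397 = 9.607.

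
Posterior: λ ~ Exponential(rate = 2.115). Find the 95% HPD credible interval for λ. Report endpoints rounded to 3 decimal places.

[0.000, 1.416]

The exponential density is strictly decreasing on [0, ∞), so the HPD interval is anchored at 0: [0, q] with P(λ ≤ q) = 0.95.
q = −ln(1 − 0.95) / 2.115 = 2.9957 / 2.115 = 1.416.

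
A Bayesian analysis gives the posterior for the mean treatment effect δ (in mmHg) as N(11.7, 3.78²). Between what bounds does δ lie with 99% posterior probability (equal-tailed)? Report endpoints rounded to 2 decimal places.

The posterior is symmetric, so the 99% equal-tailed interval is δ = 11.7 ± z·3.78 with z = 2.576.
Half-width: 2.576 × 3.78 = 9.74.
11.7 − 9.74 = 1.96; 11.7 + 9.74 = 21.44.

[1.96, 21.44]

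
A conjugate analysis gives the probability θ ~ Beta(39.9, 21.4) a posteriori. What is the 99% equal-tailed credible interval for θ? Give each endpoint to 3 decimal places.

[0.489, 0.795]

Posterior: Beta(39.9, 21.4).
Equal-tailed 99% interval: the 0.005 and 0.995 quantiles of Beta(39.9, 21.4).
Posterior mean ≈ 0.651, SD ≈ 0.060; a Normal approximation gives roughly [0.495, 0.806].
Exact: F⁻¹(0.005) = 0.489; F⁻¹(0.995) = 0.795.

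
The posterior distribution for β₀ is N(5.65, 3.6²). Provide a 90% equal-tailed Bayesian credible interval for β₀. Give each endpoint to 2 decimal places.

The posterior is symmetric, so the 90% equal-tailed interval is β₀ = 5.65 ± z·3.6 with z = 1.645.
Half-width: 1.645 × 3.6 = 5.92.
5.65 − 5.92 = -0.27; 5.65 + 5.92 = 11.57.

[-0.27, 11.57]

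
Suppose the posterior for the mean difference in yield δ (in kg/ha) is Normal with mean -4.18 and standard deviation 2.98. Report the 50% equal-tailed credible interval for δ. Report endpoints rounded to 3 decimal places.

[-6.190, -2.170]

The posterior is symmetric, so the 50% equal-tailed interval is δ = -4.18 ± z·2.98 with z = 0.674.
Half-width: 0.674 × 2.98 = 2.010.
-4.18 − 2.010 = -6.190; -4.18 + 2.010 = -2.170.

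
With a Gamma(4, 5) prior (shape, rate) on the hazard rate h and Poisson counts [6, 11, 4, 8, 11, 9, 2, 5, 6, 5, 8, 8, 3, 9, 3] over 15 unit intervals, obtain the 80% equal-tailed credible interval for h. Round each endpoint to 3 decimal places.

Posterior: Gamma(4+98, 5+15) = Gamma(102, 20) (shape, rate).
Equal-tailed 80% interval: Gamma(102, 20) quantiles at 0.1 and 0.9.
Posterior mean ≈ 5.100, SD ≈ 0.505; a Normal approximation gives roughly [4.453, 5.747].
Exact: lower = 4.464; upper = 5.757.

[4.464, 5.757]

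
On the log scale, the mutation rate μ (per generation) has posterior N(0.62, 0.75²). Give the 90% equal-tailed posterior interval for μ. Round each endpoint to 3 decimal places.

[0.541, 6.383]

On the log scale the 90% interval is 0.62 ± 1.645 × 0.75 = [-0.6136, 1.8536].
Exponentiate: [e^-0.6136, e^1.8536] = [0.541, 6.383].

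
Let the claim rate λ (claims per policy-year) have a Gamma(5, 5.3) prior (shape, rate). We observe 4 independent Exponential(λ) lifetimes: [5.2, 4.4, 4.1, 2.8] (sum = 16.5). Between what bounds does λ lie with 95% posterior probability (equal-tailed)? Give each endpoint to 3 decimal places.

Posterior: Gamma(5+4, 5.3+16.5) = Gamma(9, 21.8) (shape, rate).
Equal-tailed 95% interval: Gamma(9, 21.8) quantiles at 0.025 and 0.975.
Posterior mean ≈ 0.413, SD ≈ 0.138; a Normal approximation gives roughly [0.143, 0.683].
Exact: lower = 0.189; upper = 0.723.

[0.189, 0.723]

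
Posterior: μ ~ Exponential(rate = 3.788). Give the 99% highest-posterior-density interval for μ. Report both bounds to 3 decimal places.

[0.000, 1.216]

The exponential density is strictly decreasing on [0, ∞), so the HPD interval is anchored at 0: [0, q] with P(μ ≤ q) = 0.99.
q = −ln(1 − 0.99) / 3.788 = 4.6052 / 3.788 = 1.216.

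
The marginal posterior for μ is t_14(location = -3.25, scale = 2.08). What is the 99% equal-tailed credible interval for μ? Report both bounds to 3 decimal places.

The t_14 distribution is symmetric; the 99% interval is -3.25 ± t·2.08 with t_{0.995,14} = 2.977.
Half-width: 2.977 × 2.08 = 6.192.
-3.25 − 6.192 = -9.442; -3.25 + 6.192 = 2.942.

[-9.442, 2.942]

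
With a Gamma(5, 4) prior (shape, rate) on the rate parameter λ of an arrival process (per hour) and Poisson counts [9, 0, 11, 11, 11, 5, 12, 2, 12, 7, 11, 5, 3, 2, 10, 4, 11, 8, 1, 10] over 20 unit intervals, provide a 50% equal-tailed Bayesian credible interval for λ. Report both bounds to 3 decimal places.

Posterior: Gamma(5+145, 4+20) = Gamma(150, 24) (shape, rate).
Equal-tailed 50% interval: Gamma(150, 24) quantiles at 0.25 and 0.75.
Posterior mean ≈ 6.250, SD ≈ 0.510; a Normal approximation gives roughly [5.906, 6.594].
Exact: lower = 5.899; upper = 6.586.

[5.899, 6.586]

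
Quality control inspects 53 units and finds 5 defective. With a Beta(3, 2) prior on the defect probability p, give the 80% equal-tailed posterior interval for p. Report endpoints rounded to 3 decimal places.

Posterior: Beta(3+5, 2+48) = Beta(8, 50).
Equal-tailed 80% interval: the 0.1 and 0.9 quantiles of Beta(8, 50).
Posterior mean ≈ 0.138, SD ≈ 0.045; a Normal approximation gives roughly [0.080, 0.195].
Exact: F⁻¹(0.1) = 0.083; F⁻¹(0.9) = 0.198.

[0.083, 0.198]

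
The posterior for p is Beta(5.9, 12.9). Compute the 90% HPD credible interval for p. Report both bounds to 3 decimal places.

The posterior is unimodal and skewed, so the HPD interval has equal density at both endpoints and is the shortest 90% interval.
Solving f(0.142) = f(0.481) with F(0.481) − F(0.142) = 0.90 gives [0.142, 0.481].
For comparison, the equal-tailed interval is [0.154, 0.497]; the HPD is narrower and shifted toward the mode.

[0.142, 0.481]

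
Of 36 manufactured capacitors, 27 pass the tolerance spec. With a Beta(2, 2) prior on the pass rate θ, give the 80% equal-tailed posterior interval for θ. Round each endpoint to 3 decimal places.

Posterior: Beta(2+27, 2+9) = Beta(29, 11).
Equal-tailed 80% interval: the 0.1 and 0.9 quantiles of Beta(29, 11).
Posterior mean ≈ 0.725, SD ≈ 0.070; a Normal approximation gives roughly [0.636, 0.814].
Exact: F⁻¹(0.1) = 0.633; F⁻¹(0.9) = 0.812.

[0.633, 0.812]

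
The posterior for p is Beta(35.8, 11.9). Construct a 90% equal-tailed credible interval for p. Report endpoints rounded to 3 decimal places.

Posterior: Beta(35.8, 11.9).
Equal-tailed 90% interval: the 0.05 and 0.95 quantiles of Beta(35.8, 11.9).
Posterior mean ≈ 0.751, SD ≈ 0.062; a Normal approximation gives roughly [0.649, 0.853].
Exact: F⁻¹(0.05) = 0.643; F⁻¹(0.95) = 0.846.

[0.643, 0.846]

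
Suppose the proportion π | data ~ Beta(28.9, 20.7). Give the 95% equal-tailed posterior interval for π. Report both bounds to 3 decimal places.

Posterior: Beta(28.9, 20.7).
Equal-tailed 95% interval: the 0.025 and 0.975 quantiles of Beta(28.9, 20.7).
Posterior mean ≈ 0.583, SD ≈ 0.069; a Normal approximation gives roughly [0.447, 0.719].
Exact: F⁻¹(0.025) = 0.444; F⁻¹(0.975) = 0.715.

[0.444, 0.715]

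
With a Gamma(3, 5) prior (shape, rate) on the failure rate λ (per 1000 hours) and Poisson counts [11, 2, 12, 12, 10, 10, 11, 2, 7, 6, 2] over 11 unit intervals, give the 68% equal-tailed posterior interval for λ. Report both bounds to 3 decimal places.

[4.918, 6.082]

Posterior: Gamma(3+85, 5+11) = Gamma(88, 16) (shape, rate).
Equal-tailed 68% interval: Gamma(88, 16) quantiles at 0.16 and 0.84.
Posterior mean ≈ 5.500, SD ≈ 0.586; a Normal approximation gives roughly [4.917, 6.083].
Exact: lower = 4.918; upper = 6.082.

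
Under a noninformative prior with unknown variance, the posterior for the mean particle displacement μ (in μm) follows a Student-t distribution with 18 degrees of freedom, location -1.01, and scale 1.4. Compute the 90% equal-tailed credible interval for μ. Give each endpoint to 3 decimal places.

[-3.438, 1.418]

The t_18 distribution is symmetric; the 90% interval is -1.01 ± t·1.4 with t_{0.95,18} = 1.734.
Half-width: 1.734 × 1.4 = 2.428.
-1.01 − 2.428 = -3.438; -1.01 + 2.428 = 1.418.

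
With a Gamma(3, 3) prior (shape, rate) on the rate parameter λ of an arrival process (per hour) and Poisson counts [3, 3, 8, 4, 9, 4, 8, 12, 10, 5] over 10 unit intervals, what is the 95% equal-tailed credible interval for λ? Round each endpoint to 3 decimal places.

[4.130, 6.631]

Posterior: Gamma(3+66, 3+10) = Gamma(69, 13) (shape, rate).
Equal-tailed 95% interval: Gamma(69, 13) quantiles at 0.025 and 0.975.
Posterior mean ≈ 5.308, SD ≈ 0.639; a Normal approximation gives roughly [4.055, 6.560].
Exact: lower = 4.130; upper = 6.631.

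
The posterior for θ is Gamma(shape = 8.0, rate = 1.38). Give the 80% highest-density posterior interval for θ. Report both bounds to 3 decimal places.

The posterior is unimodal and skewed, so the HPD interval has equal density at both endpoints and is the shortest 80% interval.
Solving f(2.975) = f(7.980) with F(7.980) − F(2.975) = 0.80 gives [2.975, 7.980].
For comparison, the equal-tailed interval is [3.374, 8.530]; the HPD is narrower and shifted toward the mode.

[2.975, 7.980]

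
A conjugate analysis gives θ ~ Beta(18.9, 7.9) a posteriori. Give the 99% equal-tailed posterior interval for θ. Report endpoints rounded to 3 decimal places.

Posterior: Beta(18.9, 7.9).
Equal-tailed 99% interval: the 0.005 and 0.995 quantiles of Beta(18.9, 7.9).
Posterior mean ≈ 0.705, SD ≈ 0.086; a Normal approximation gives roughly [0.482, 0.928].
Exact: F⁻¹(0.005) = 0.462; F⁻¹(0.995) = 0.893.

[0.462, 0.893]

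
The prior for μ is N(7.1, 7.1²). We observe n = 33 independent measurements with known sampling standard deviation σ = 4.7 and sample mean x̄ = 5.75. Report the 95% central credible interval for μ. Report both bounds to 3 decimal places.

Posterior precision = 1/7.1² + 33/4.7² = 0.0198 + 1.4939 = 1.5137, so posterior SD = 0.8128.
Posterior mean = (7.1/7.1² + 33·5.75/4.7²) / 1.5137 = 5.7677.
Interval: 5.7677 ± 1.960 × 0.8128 → [4.175, 7.361].

[4.175, 7.361]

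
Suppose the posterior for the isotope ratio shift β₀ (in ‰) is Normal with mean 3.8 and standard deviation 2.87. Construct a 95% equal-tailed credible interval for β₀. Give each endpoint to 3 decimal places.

[-1.825, 9.425]

The posterior is symmetric, so the 95% equal-tailed interval is β₀ = 3.8 ± z·2.87 with z = 1.960.
Half-width: 1.960 × 2.87 = 5.625.
3.8 − 5.625 = -1.825; 3.8 + 5.625 = 9.425.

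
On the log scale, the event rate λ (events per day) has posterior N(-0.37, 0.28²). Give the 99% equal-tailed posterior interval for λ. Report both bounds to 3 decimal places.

On the log scale the 99% interval is -0.37 ± 2.576 × 0.28 = [-1.0912, 0.3512].
Exponentiate: [e^-1.0912, e^0.3512] = [0.336, 1.421].

[0.336, 1.421]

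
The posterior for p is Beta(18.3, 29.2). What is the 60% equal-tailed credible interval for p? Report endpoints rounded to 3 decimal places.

Posterior: Beta(18.3, 29.2).
Equal-tailed 60% interval: the 0.2 and 0.8 quantiles of Beta(18.3, 29.2).
Posterior mean ≈ 0.385, SD ≈ 0.070; a Normal approximation gives roughly [0.326, 0.444].
Exact: F⁻¹(0.2) = 0.325; F⁻¹(0.8) = 0.444.

[0.325, 0.444]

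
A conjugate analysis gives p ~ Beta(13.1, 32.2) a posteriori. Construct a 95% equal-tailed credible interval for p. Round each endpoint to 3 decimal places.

Posterior: Beta(13.1, 32.2).
Equal-tailed 95% interval: the 0.025 and 0.975 quantiles of Beta(13.1, 32.2).
Posterior mean ≈ 0.289, SD ≈ 0.067; a Normal approximation gives roughly [0.159, 0.420].
Exact: F⁻¹(0.025) = 0.168; F⁻¹(0.975) = 0.428.

[0.168, 0.428]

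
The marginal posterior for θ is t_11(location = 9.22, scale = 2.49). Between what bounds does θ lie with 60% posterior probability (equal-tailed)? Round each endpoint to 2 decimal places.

[7.04, 11.40]

The t_11 distribution is symmetric; the 60% interval is 9.22 ± t·2.49 with t_{0.8,11} = 0.876.
Half-width: 0.876 × 2.49 = 2.18.
9.22 − 2.18 = 7.04; 9.22 + 2.18 = 11.40.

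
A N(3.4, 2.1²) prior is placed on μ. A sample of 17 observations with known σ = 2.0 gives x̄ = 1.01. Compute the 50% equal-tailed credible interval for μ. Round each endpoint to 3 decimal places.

[0.812, 1.450]

Posterior precision = 1/2.1² + 17/2.0² = 0.2268 + 4.2500 = 4.4768, so posterior SD = 0.4726.
Posterior mean = (3.4/2.1² + 17·1.01/2.0²) / 4.4768 = 1.1311.
Interval: 1.1311 ± 0.674 × 0.4726 → [0.812, 1.450].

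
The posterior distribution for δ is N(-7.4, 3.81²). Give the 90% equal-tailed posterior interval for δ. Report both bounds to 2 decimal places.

The posterior is symmetric, so the 90% equal-tailed interval is δ = -7.4 ± z·3.81 with z = 1.645.
Half-width: 1.645 × 3.81 = 6.27.
-7.4 − 6.27 = -13.67; -7.4 + 6.27 = -1.13.

[-13.67, -1.13]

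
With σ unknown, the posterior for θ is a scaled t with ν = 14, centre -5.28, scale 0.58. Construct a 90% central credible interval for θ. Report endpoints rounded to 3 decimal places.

The t_14 distribution is symmetric; the 90% interval is -5.28 ± t·0.58 with t_{0.95,14} = 1.761.
Half-width: 1.761 × 0.58 = 1.022.
-5.28 − 1.022 = -6.302; -5.28 + 1.022 = -4.258.

[-6.302, -4.258]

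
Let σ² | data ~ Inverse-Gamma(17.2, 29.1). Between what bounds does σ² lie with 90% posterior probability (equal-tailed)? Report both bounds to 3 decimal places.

[1.186, 2.647]

Inverse-Gamma(17.2, 29.1) quantiles: F⁻¹(0.05) and F⁻¹(0.95).
Equivalently, 1/σ² ~ Gamma(17.2, rate = 29.1); invert its 0.95 and 0.05 quantiles.
Posterior mean ≈ 1.796, SD ≈ 0.461; a Normal approximation gives roughly [1.038, 2.554].
Exact: lower = 1.186; upper = 2.647.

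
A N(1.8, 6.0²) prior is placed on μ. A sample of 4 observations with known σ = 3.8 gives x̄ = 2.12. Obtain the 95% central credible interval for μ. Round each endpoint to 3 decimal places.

[-1.459, 5.641]

Posterior precision = 1/6.0² + 4/3.8² = 0.0278 + 0.2770 = 0.3048, so posterior SD = 1.8114.
Posterior mean = (1.8/6.0² + 4·2.12/3.8²) / 0.3048 = 2.0908.
Interval: 2.0908 ± 1.960 × 1.8114 → [-1.459, 5.641].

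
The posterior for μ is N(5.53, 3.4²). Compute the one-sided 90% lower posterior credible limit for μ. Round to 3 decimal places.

Need L with P(μ ≥ L) = 0.90: L = 5.53 − z_{0.1}·3.4.
z = 1.282; L = 5.53 − 1.282 × 3.4 = 1.173.

1.173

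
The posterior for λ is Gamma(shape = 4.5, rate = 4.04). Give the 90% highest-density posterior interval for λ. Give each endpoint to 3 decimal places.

[0.301, 1.895]

The posterior is unimodal and skewed, so the HPD interval has equal density at both endpoints and is the shortest 90% interval.
Solving f(0.301) = f(1.895) with F(1.895) − F(0.301) = 0.90 gives [0.301, 1.895].
For comparison, the equal-tailed interval is [0.412, 2.094]; the HPD is narrower and shifted toward the mode.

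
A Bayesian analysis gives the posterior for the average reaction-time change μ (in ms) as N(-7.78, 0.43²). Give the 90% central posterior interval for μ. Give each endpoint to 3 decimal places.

The posterior is symmetric, so the 90% equal-tailed interval is μ = -7.78 ± z·0.43 with z = 1.645.
Half-width: 1.645 × 0.43 = 0.707.
-7.78 − 0.707 = -8.487; -7.78 + 0.707 = -7.073.

[-8.487, -7.073]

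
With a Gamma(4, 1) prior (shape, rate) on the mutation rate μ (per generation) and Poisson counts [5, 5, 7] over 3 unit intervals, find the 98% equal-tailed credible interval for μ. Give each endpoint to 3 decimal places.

Posterior: Gamma(4+17, 1+3) = Gamma(21, 4) (shape, rate).
Equal-tailed 98% interval: Gamma(21, 4) quantiles at 0.01 and 0.99.
Posterior mean ≈ 5.250, SD ≈ 1.146; a Normal approximation gives roughly [2.585, 7.915].
Exact: lower = 2.956; upper = 8.276.

[2.956, 8.276]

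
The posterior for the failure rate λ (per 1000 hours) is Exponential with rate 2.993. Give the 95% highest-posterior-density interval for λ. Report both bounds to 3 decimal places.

The exponential density is strictly decreasing on [0, ∞), so the HPD interval is anchored at 0: [0, q] with P(λ ≤ q) = 0.95.
q = −ln(1 − 0.95) / 2.993 = 2.9957 / 2.993 = 1.001.

[0.000, 1.001]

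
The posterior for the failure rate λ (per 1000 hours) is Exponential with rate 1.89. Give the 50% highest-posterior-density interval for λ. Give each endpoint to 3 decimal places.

The exponential density is strictly decreasing on [0, ∞), so the HPD interval is anchored at 0: [0, q] with P(λ ≤ q) = 0.50.
q = −ln(1 − 0.50) / 1.89 = 0.6931 / 1.89 = 0.367.

[0.000, 0.367]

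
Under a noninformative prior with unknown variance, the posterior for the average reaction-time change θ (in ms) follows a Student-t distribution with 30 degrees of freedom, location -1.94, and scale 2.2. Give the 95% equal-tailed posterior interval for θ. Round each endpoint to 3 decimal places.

The t_30 distribution is symmetric; the 95% interval is -1.94 ± t·2.2 with t_{0.975,30} = 2.042.
Half-width: 2.042 × 2.2 = 4.493.
-1.94 − 4.493 = -6.433; -1.94 + 4.493 = 2.553.

[-6.433, 2.553]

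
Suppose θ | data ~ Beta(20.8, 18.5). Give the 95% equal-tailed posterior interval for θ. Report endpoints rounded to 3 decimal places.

[0.375, 0.681]

Posterior: Beta(20.8, 18.5).
Equal-tailed 95% interval: the 0.025 and 0.975 quantiles of Beta(20.8, 18.5).
Posterior mean ≈ 0.529, SD ≈ 0.079; a Normal approximation gives roughly [0.375, 0.683].
Exact: F⁻¹(0.025) = 0.375; F⁻¹(0.975) = 0.681.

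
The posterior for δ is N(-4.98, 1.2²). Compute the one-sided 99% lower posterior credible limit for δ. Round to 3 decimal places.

Need L with P(δ ≥ L) = 0.99: L = -4.98 − z_{0.01}·1.2.
z = 2.326; L = -4.98 − 2.326 × 1.2 = -7.772.

-7.772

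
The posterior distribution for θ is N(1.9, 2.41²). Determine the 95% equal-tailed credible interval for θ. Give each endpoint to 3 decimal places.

[-2.824, 6.624]

The posterior is symmetric, so the 95% equal-tailed interval is θ = 1.9 ± z·2.41 with z = 1.960.
Half-width: 1.960 × 2.41 = 4.724.
1.9 − 4.724 = -2.824; 1.9 + 4.724 = 6.624.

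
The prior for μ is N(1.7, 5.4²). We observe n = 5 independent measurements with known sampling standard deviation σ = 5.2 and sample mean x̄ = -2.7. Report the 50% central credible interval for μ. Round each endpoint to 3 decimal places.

Posterior precision = 1/5.4² + 5/5.2² = 0.0343 + 0.1849 = 0.2192, so posterior SD = 2.1359.
Posterior mean = (1.7/5.4² + 5·-2.7/5.2²) / 0.2192 = -2.0116.
Interval: -2.0116 ± 0.674 × 2.1359 → [-3.452, -0.571].

[-3.452, -0.571]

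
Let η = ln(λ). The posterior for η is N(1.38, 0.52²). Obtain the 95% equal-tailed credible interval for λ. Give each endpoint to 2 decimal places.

On the log scale the 95% interval is 1.38 ± 1.960 × 0.52 = [0.3608, 2.3992].
Exponentiate: [e^0.3608, e^2.3992] = [1.43, 11.01].

[1.43, 11.01]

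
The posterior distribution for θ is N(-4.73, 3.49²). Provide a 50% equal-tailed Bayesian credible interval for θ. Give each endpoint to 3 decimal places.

The posterior is symmetric, so the 50% equal-tailed interval is θ = -4.73 ± z·3.49 with z = 0.674.
Half-width: 0.674 × 3.49 = 2.354.
-4.73 − 2.354 = -7.084; -4.73 + 2.354 = -2.376.

[-7.084, -2.376]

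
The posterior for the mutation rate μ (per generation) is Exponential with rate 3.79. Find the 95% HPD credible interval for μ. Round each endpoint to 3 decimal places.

The exponential density is strictly decreasing on [0, ∞), so the HPD interval is anchored at 0: [0, q] with P(μ ≤ q) = 0.95.
q = −ln(1 − 0.95) / 3.79 = 2.9957 / 3.79 = 0.790.

[0.000, 0.790]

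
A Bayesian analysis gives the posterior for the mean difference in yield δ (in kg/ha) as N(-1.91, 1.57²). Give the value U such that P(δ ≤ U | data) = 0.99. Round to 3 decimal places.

Need U with P(δ ≤ U) = 0.99: U = -1.91 + z_{0.01}·1.57.
z = 2.326; U = -1.91 + 2.326 × 1.57 = 1.742.

1.742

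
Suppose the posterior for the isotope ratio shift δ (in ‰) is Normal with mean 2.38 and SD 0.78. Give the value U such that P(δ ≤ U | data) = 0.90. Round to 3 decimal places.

Need U with P(δ ≤ U) = 0.90: U = 2.38 + z_{0.1}·0.78.
z = 1.282; U = 2.38 + 1.282 × 0.78 = 3.380.

3.380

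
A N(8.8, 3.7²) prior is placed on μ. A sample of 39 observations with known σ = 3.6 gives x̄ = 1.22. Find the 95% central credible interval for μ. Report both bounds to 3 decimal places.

[0.283, 2.516]

Posterior precision = 1/3.7² + 39/3.6² = 0.0730 + 3.0093 = 3.0823, so posterior SD = 0.5696.
Posterior mean = (8.8/3.7² + 39·1.22/3.6²) / 3.0823 = 1.3996.
Interval: 1.3996 ± 1.960 × 0.5696 → [0.283, 2.516].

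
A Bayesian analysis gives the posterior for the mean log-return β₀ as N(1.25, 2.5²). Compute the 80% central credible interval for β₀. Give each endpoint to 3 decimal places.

[-1.954, 4.454]

The posterior is symmetric, so the 80% equal-tailed interval is β₀ = 1.25 ± z·2.5 with z = 1.282.
Half-width: 1.282 × 2.5 = 3.204.
1.25 − 3.204 = -1.954; 1.25 + 3.204 = 4.454.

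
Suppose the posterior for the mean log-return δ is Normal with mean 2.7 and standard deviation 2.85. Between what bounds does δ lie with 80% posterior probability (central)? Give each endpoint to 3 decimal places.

[-0.952, 6.352]

The posterior is symmetric, so the 80% equal-tailed interval is δ = 2.7 ± z·2.85 with z = 1.282.
Half-width: 1.282 × 2.85 = 3.652.
2.7 − 3.652 = -0.952; 2.7 + 3.652 = 6.352.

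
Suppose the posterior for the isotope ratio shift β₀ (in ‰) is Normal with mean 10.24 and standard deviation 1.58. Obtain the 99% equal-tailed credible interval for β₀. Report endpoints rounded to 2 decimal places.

The posterior is symmetric, so the 99% equal-tailed interval is β₀ = 10.24 ± z·1.58 with z = 2.576.
Half-width: 2.576 × 1.58 = 4.07.
10.24 − 4.07 = 6.17; 10.24 + 4.07 = 14.31.

[6.17, 14.31]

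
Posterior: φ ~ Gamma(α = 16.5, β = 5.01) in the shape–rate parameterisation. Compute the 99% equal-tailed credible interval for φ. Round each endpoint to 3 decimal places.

[1.578, 5.753]

Posterior: Gamma(shape 16.5, rate 5.01).
Equal-tailed 99% interval: Gamma(16.5, 5.01) quantiles at 0.005 and 0.995.
Posterior mean ≈ 3.293, SD ≈ 0.811; a Normal approximation gives roughly [1.205, 5.382].
Exact: lower = 1.578; upper = 5.753.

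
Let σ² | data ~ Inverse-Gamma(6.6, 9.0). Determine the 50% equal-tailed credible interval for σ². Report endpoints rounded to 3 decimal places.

Inverse-Gamma(6.6, 9.0) quantiles: F⁻¹(0.25) and F⁻¹(0.75).
Equivalently, 1/σ² ~ Gamma(6.6, rate = 9.0); invert its 0.75 and 0.25 quantiles.
Posterior mean ≈ 1.607, SD ≈ 0.749; a Normal approximation gives roughly [1.102, 2.113].
Exact: lower = 1.110; upper = 1.900.

[1.110, 1.900]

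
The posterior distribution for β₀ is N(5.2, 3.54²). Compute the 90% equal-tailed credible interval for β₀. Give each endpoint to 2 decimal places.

The posterior is symmetric, so the 90% equal-tailed interval is β₀ = 5.2 ± z·3.54 with z = 1.645.
Half-width: 1.645 × 3.54 = 5.82.
5.2 − 5.82 = -0.62; 5.2 + 5.82 = 11.02.

[-0.62, 11.02]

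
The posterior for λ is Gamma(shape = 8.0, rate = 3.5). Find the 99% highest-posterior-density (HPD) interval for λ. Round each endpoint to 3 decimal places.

[0.617, 4.663]

The posterior is unimodal and skewed, so the HPD interval has equal density at both endpoints and is the shortest 99% interval.
Solving f(0.617) = f(4.663) with F(4.663) − F(0.617) = 0.99 gives [0.617, 4.663].
For comparison, the equal-tailed interval is [0.735, 4.895]; the HPD is narrower and shifted toward the mode.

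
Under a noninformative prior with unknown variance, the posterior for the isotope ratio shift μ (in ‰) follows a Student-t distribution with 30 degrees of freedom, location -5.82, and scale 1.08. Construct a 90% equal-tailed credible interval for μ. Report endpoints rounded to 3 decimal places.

The t_30 distribution is symmetric; the 90% interval is -5.82 ± t·1.08 with t_{0.95,30} = 1.697.
Half-width: 1.697 × 1.08 = 1.833.
-5.82 − 1.833 = -7.653; -5.82 + 1.833 = -3.987.

[-7.653, -3.987]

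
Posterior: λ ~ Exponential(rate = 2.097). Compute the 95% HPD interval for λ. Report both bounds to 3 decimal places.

The exponential density is strictly decreasing on [0, ∞), so the HPD interval is anchored at 0: [0, q] with P(λ ≤ q) = 0.95.
q = −ln(1 − 0.95) / 2.097 = 2.9957 / 2.097 = 1.429.

[0.000, 1.429]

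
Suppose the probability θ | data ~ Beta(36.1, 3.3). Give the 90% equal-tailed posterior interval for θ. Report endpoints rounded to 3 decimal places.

Posterior: Beta(36.1, 3.3).
Equal-tailed 90% interval: the 0.05 and 0.95 quantiles of Beta(36.1, 3.3).
Posterior mean ≈ 0.916, SD ≈ 0.044; a Normal approximation gives roughly [0.845, 0.988].
Exact: F⁻¹(0.05) = 0.834; F⁻¹(0.95) = 0.974.

[0.834, 0.974]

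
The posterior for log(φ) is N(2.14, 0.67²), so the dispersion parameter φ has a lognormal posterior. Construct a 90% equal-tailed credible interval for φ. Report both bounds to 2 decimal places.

On the log scale the 90% interval is 2.14 ± 1.645 × 0.67 = [1.0379, 3.2421].
Exponentiate: [e^1.0379, e^3.2421] = [2.82, 25.59].

[2.82, 25.59]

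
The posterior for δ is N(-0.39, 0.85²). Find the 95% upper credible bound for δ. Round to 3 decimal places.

Need U with P(δ ≤ U) = 0.95: U = -0.39 + z_{0.05}·0.85.
z = 1.645; U = -0.39 + 1.645 × 0.85 = 1.008.

1.008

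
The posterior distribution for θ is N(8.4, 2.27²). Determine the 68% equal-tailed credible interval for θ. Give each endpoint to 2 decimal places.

The posterior is symmetric, so the 68% equal-tailed interval is θ = 8.4 ± z·2.27 with z = 0.994.
Half-width: 0.994 × 2.27 = 2.26.
8.4 − 2.26 = 6.14; 8.4 + 2.26 = 10.66.

[6.14, 10.66]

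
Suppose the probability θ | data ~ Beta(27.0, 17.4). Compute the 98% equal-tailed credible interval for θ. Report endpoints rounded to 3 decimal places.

[0.435, 0.767]

Posterior: Beta(27.0, 17.4).
Equal-tailed 98% interval: the 0.01 and 0.99 quantiles of Beta(27.0, 17.4).
Posterior mean ≈ 0.608, SD ≈ 0.072; a Normal approximation gives roughly [0.440, 0.777].
Exact: F⁻¹(0.01) = 0.435; F⁻¹(0.99) = 0.767.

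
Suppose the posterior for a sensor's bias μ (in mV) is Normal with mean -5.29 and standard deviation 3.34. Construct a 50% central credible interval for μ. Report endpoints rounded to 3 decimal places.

The posterior is symmetric, so the 50% equal-tailed interval is μ = -5.29 ± z·3.34 with z = 0.674.
Half-width: 0.674 × 3.34 = 2.253.
-5.29 − 2.253 = -7.543; -5.29 + 2.253 = -3.037.

[-7.543, -3.037]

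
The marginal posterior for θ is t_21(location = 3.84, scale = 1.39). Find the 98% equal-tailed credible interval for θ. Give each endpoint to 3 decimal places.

The t_21 distribution is symmetric; the 98% interval is 3.84 ± t·1.39 with t_{0.99,21} = 2.518.
Half-width: 2.518 × 1.39 = 3.500.
3.84 − 3.500 = 0.340; 3.84 + 3.500 = 7.340.

[0.340, 7.340]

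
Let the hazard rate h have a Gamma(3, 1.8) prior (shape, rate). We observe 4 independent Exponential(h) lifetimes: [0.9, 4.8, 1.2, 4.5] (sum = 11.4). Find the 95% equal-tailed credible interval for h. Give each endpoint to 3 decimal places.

Posterior: Gamma(3+4, 1.8+11.4) = Gamma(7, 13.2) (shape, rate).
Equal-tailed 95% interval: Gamma(7, 13.2) quantiles at 0.025 and 0.975.
Posterior mean ≈ 0.530, SD ≈ 0.200; a Normal approximation gives roughly [0.137, 0.923].
Exact: lower = 0.213; upper = 0.989.

[0.213, 0.989]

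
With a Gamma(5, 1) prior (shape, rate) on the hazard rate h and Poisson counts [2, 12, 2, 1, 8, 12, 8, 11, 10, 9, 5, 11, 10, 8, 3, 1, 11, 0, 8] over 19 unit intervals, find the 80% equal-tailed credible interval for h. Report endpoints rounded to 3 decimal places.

Posterior: Gamma(5+132, 1+19) = Gamma(137, 20) (shape, rate).
Equal-tailed 80% interval: Gamma(137, 20) quantiles at 0.1 and 0.9.
Posterior mean ≈ 6.850, SD ≈ 0.585; a Normal approximation gives roughly [6.100, 7.600].
Exact: lower = 6.112; upper = 7.610.

[6.112, 7.610]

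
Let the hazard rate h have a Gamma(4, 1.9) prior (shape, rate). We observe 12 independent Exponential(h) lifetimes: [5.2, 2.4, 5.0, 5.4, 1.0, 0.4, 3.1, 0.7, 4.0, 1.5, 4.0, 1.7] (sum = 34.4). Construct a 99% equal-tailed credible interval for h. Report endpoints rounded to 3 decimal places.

[0.208, 0.776]

Posterior: Gamma(4+12, 1.9+34.4) = Gamma(16, 36.3) (shape, rate).
Equal-tailed 99% interval: Gamma(16, 36.3) quantiles at 0.005 and 0.995.
Posterior mean ≈ 0.441, SD ≈ 0.110; a Normal approximation gives roughly [0.157, 0.725].
Exact: lower = 0.208; upper = 0.776.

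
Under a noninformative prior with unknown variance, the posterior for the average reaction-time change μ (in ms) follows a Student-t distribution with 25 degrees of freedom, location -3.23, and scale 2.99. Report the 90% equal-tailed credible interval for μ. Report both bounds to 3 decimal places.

The t_25 distribution is symmetric; the 90% interval is -3.23 ± t·2.99 with t_{0.95,25} = 1.708.
Half-width: 1.708 × 2.99 = 5.107.
-3.23 − 5.107 = -8.337; -3.23 + 5.107 = 1.877.

[-8.337, 1.877]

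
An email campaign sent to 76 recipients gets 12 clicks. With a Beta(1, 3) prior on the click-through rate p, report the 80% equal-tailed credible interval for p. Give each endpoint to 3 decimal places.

Posterior: Beta(1+12, 3+64) = Beta(13, 67).
Equal-tailed 80% interval: the 0.1 and 0.9 quantiles of Beta(13, 67).
Posterior mean ≈ 0.163, SD ≈ 0.041; a Normal approximation gives roughly [0.110, 0.215].
Exact: F⁻¹(0.1) = 0.112; F⁻¹(0.9) = 0.217.

[0.112, 0.217]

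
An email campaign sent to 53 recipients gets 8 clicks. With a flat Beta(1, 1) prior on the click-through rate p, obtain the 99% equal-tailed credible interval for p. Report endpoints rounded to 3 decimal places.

Posterior: Beta(1+8, 1+45) = Beta(9, 46).
Equal-tailed 99% interval: the 0.005 and 0.995 quantiles of Beta(9, 46).
Posterior mean ≈ 0.164, SD ≈ 0.049; a Normal approximation gives roughly [0.036, 0.291].
Exact: F⁻¹(0.005) = 0.061; F⁻¹(0.995) = 0.311.

[0.061, 0.311]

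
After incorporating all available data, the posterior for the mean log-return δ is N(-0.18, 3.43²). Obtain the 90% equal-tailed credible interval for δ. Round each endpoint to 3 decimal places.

[-5.822, 5.462]

The posterior is symmetric, so the 90% equal-tailed interval is δ = -0.18 ± z·3.43 with z = 1.645.
Half-width: 1.645 × 3.43 = 5.642.
-0.18 − 5.642 = -5.822; -0.18 + 5.642 = 5.462.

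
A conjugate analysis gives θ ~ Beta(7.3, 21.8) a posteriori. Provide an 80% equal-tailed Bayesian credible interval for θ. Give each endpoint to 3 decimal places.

Posterior: Beta(7.3, 21.8).
Equal-tailed 80% interval: the 0.1 and 0.9 quantiles of Beta(7.3, 21.8).
Posterior mean ≈ 0.251, SD ≈ 0.079; a Normal approximation gives roughly [0.150, 0.352].
Exact: F⁻¹(0.1) = 0.153; F⁻¹(0.9) = 0.356.

[0.153, 0.356]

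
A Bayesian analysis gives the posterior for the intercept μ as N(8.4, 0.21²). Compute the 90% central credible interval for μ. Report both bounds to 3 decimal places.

The posterior is symmetric, so the 90% equal-tailed interval is μ = 8.4 ± z·0.21 with z = 1.645.
Half-width: 1.645 × 0.21 = 0.345.
8.4 − 0.345 = 8.055; 8.4 + 0.345 = 8.745.

[8.055, 8.745]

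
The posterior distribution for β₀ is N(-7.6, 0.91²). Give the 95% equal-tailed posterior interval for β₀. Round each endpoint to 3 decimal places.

The posterior is symmetric, so the 95% equal-tailed interval is β₀ = -7.6 ± z·0.91 with z = 1.960.
Half-width: 1.960 × 0.91 = 1.784.
-7.6 − 1.784 = -9.384; -7.6 + 1.784 = -5.816.

[-9.384, -5.816]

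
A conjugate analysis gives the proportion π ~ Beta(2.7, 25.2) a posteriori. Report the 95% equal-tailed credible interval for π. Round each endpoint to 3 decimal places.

[0.019, 0.228]

Posterior: Beta(2.7, 25.2).
Equal-tailed 95% interval: the 0.025 and 0.975 quantiles of Beta(2.7, 25.2).
Posterior mean ≈ 0.097, SD ≈ 0.055; a Normal approximation gives roughly [-0.011, 0.205].
Exact: F⁻¹(0.025) = 0.019; F⁻¹(0.975) = 0.228.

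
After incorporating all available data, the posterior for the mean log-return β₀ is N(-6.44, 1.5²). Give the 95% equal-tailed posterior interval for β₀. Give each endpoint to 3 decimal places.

[-9.380, -3.500]

The posterior is symmetric, so the 95% equal-tailed interval is β₀ = -6.44 ± z·1.5 with z = 1.960.
Half-width: 1.960 × 1.5 = 2.940.
-6.44 − 2.940 = -9.380; -6.44 + 2.940 = -3.500.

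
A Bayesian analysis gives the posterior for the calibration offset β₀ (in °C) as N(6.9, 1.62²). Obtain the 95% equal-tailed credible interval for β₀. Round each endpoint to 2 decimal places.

[3.72, 10.08]

The posterior is symmetric, so the 95% equal-tailed interval is β₀ = 6.9 ± z·1.62 with z = 1.960.
Half-width: 1.960 × 1.62 = 3.18.
6.9 − 3.18 = 3.72; 6.9 + 3.18 = 10.08.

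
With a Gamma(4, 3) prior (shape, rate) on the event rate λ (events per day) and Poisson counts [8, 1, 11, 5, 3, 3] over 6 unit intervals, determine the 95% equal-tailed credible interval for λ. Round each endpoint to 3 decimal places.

Posterior: Gamma(4+31, 3+6) = Gamma(35, 9) (shape, rate).
Equal-tailed 95% interval: Gamma(35, 9) quantiles at 0.025 and 0.975.
Posterior mean ≈ 3.889, SD ≈ 0.657; a Normal approximation gives roughly [2.601, 5.177].
Exact: lower = 2.709; upper = 5.279.

[2.709, 5.279]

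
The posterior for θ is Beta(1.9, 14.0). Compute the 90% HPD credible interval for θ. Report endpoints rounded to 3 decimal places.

[0.006, 0.231]

The posterior is unimodal and skewed, so the HPD interval has equal density at both endpoints and is the shortest 90% interval.
Solving f(0.006) = f(0.231) with F(0.231) − F(0.006) = 0.90 gives [0.006, 0.231].
For comparison, the equal-tailed interval is [0.022, 0.272]; the HPD is narrower and shifted toward the mode.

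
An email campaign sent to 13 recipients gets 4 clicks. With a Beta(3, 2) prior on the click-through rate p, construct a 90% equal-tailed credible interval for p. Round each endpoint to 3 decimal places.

Posterior: Beta(3+4, 2+9) = Beta(7, 11).
Equal-tailed 90% interval: the 0.05 and 0.95 quantiles of Beta(7, 11).
Posterior mean ≈ 0.389, SD ≈ 0.112; a Normal approximation gives roughly [0.205, 0.573].
Exact: F⁻¹(0.05) = 0.212; F⁻¹(0.95) = 0.580.

[0.212, 0.580]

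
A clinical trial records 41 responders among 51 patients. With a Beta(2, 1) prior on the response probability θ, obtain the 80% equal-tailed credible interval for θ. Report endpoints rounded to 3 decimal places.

[0.724, 0.863]

Posterior: Beta(2+41, 1+10) = Beta(43, 11).
Equal-tailed 80% interval: the 0.1 and 0.9 quantiles of Beta(43, 11).
Posterior mean ≈ 0.796, SD ≈ 0.054; a Normal approximation gives roughly [0.727, 0.866].
Exact: F⁻¹(0.1) = 0.724; F⁻¹(0.9) = 0.863.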